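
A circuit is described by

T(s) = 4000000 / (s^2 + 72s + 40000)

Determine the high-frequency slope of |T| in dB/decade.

Each pole contributes −20 dB/decade at high frequency; each zero contributes +20 dB/decade.
Net: 0 zero(s) − 2 pole(s) → -40 dB/decade.

-40 dB/decade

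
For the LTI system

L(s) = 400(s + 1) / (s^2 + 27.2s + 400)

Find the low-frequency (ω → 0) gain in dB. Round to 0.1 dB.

0.0 dB

L(0) = 400·1 / 400 = 1
20 log₁₀(1) ≈ 0.00 dB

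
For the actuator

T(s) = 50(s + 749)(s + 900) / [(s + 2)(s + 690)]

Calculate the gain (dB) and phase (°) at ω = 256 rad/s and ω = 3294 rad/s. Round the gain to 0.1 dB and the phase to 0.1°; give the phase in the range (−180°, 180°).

At s = jω = j256:
zero (s+749): 749 + j256 → |·| = √(749²+256²) = √626537 ≈ 791.54, ∠ = arctan(256/749) ≈ 18.87°
zero (s+900): 900 + j256 → |·| = √(900²+256²) = √875536 ≈ 935.7, ∠ = arctan(256/900) ≈ 15.88°
pole (s+2): 2 + j256 → |·| = √(2²+256²) = √65540 ≈ 256.01, ∠ = arctan(256/2) ≈ 89.55°
pole (s+690): 690 + j256 → |·| = √(690²+256²) = √541636 ≈ 735.96, ∠ = arctan(256/690) ≈ 20.36°
|T| = 50 · 7.4064e+05 / 1.8841e+05 ≈ 196.55
Gain = 20 log₁₀(196.55) ≈ 45.87 dB
∠T = 34.75° − 109.91° = -75.16°

At s = jω = j3294:
zero (s+749): 749 + j3294 → |·| = √(749²+3294²) = √11411437 ≈ 3378.1, ∠ = arctan(3294/749) ≈ 77.19°
zero (s+900): 900 + j3294 → |·| = √(900²+3294²) = √11660436 ≈ 3414.7, ∠ = arctan(3294/900) ≈ 74.72°
pole (s+2): 2 + j3294 → |·| = √(2²+3294²) = √10850440 ≈ 3294, ∠ = arctan(3294/2) ≈ 89.97°
pole (s+690): 690 + j3294 → |·| = √(690²+3294²) = √11326536 ≈ 3365.5, ∠ = arctan(3294/690) ≈ 78.17°
|T| = 50 · 1.1535e+07 / 1.1086e+07 ≈ 52.025
Gain = 20 log₁₀(52.025) ≈ 34.32 dB
∠T = 151.91° − 168.14° = -16.23°

ω = 256: 45.9 dB, -75.2°; ω = 3294: 34.3 dB, -16.2°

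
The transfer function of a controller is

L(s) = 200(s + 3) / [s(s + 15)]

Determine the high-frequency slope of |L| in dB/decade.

-20 dB/decade

Each pole contributes −20 dB/decade at high frequency; each zero contributes +20 dB/decade.
Net: 1 zero(s) − 2 pole(s) → -20 dB/decade.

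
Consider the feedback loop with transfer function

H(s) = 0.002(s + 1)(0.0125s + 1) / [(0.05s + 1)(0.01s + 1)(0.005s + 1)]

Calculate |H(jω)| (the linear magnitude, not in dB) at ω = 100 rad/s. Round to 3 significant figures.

At ω = 100 rad/s:
zero (1 + j100·1) = 1 + j100 → |·| ≈ 100, ∠ ≈ 89.43°
zero (1 + j100·0.0125) = 1 + j1.25 → |·| ≈ 1.6008, ∠ ≈ 51.34°
pole (1 + j100·0.05) = 1 + j5 → |·| ≈ 5.099, ∠ ≈ 78.69°
pole (1 + j100·0.01) = 1 + j1 → |·| ≈ 1.4142, ∠ ≈ 45.00°
pole (1 + j100·0.005) = 1 + j0.5 → |·| ≈ 1.118, ∠ ≈ 26.57°
|H| = 0.002 · 100 · 1.6008 / (5.099 · 1.4142 · 1.118) ≈ 0.039713

0.0397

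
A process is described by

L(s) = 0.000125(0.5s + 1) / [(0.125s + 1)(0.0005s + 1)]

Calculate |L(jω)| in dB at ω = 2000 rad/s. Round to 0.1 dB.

At ω = 2000 rad/s:
zero (1 + j2000·0.5) = 1 + j1000 → |·| ≈ 1000, ∠ ≈ 89.94°
pole (1 + j2000·0.125) = 1 + j250 → |·| ≈ 250, ∠ ≈ 89.77°
pole (1 + j2000·0.0005) = 1 + j1 → |·| ≈ 1.4142, ∠ ≈ 45.00°
|L| = 0.000125 · 1000 / (250 · 1.4142) ≈ 0.00035356
Gain = 20 log₁₀(0.00035356) ≈ -69.03 dB

-69.0 dB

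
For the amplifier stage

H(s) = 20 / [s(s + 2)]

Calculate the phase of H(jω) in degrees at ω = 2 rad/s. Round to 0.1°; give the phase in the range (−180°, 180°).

At s = jω = j2:
pole (s+2): 2 + j2 → |·| = √(2²+2²) = √8 ≈ 2.8284, ∠ = arctan(2/2) ≈ 45.00°
pole at origin: |s| = 2, ∠ = 90.00° (in denominator)
∠H = 0.00° − 135.00° = -135.00°

-135.0°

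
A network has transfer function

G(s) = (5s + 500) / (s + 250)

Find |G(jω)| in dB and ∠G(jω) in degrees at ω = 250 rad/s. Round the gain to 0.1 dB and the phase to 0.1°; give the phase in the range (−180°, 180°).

11.6 dB, 23.2°

Substitute s = j250:
Numerator: 5(j250) + 500 = 500 + j1250
Denominator: (j250) + 250 = 250 + j250
|N| = √(500² + 1250²) ≈ 1346.3, ∠N ≈ 68.20°
|D| = √(250² + 250²) ≈ 353.55, ∠D ≈ 45.00°
|G| = 1346.3 / 353.55 ≈ 3.8079
Gain = 20 log₁₀(3.8079) ≈ 11.61 dB
∠G = 68.20° − 45.00° = 23.20°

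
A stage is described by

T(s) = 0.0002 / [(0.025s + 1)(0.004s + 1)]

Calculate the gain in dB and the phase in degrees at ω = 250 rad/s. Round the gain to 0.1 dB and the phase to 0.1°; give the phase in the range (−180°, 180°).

At ω = 250 rad/s:
pole (1 + j250·0.025) = 1 + j6.25 → |·| ≈ 6.3295, ∠ ≈ 80.91°
pole (1 + j250·0.004) = 1 + j1 → |·| ≈ 1.4142, ∠ ≈ 45.00°
|T| = 0.0002 · 1 / (6.3295 · 1.4142) ≈ 2.2343e-05
Gain = 20 log₁₀(2.2343e-05) ≈ -93.02 dB
∠T = (0°) − (80.91° + 45.00°) = -125.91°

-93.0 dB, -125.9°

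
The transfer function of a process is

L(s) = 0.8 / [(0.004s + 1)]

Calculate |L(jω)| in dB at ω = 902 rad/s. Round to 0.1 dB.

-13.4 dB

At ω = 902 rad/s:
pole (1 + j902·0.004) = 1 + j3.608 → |·| ≈ 3.744, ∠ ≈ 74.51°
|L| = 0.8 · 1 / (3.744) ≈ 0.21368
Gain = 20 log₁₀(0.21368) ≈ -13.40 dB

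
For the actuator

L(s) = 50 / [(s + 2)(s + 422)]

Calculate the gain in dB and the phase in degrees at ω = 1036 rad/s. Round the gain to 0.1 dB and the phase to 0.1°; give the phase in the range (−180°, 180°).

At s = jω = j1036:
pole (s+2): 2 + j1036 → |·| = √(2²+1036²) = √1073300 ≈ 1036, ∠ = arctan(1036/2) ≈ 89.89°
pole (s+422): 422 + j1036 → |·| = √(422²+1036²) = √1251380 ≈ 1118.7, ∠ = arctan(1036/422) ≈ 67.84°
|L| = 50 / 1.159e+06 ≈ 4.3141e-05
Gain = 20 log₁₀(4.3141e-05) ≈ -87.30 dB
∠L = 0.00° − 157.73° = -157.73°

-87.3 dB, -157.7°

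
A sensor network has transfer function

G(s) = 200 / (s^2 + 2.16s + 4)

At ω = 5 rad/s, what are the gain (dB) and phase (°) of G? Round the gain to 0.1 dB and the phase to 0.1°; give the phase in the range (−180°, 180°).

At s = jω = j5:
quadratic: (j5)² + 2.16·j5 + 4 = -21 + j10.8 → |·| ≈ 23.614, ∠ ≈ 152.78°
|G| = 200 / 23.614 ≈ 8.4696
Gain = 20 log₁₀(8.4696) ≈ 18.56 dB
∠G = 0.00° − 152.78° = -152.78°

18.6 dB, -152.8°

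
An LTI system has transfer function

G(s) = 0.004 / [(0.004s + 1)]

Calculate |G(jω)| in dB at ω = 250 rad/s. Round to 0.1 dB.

-51.0 dB

At ω = 250 rad/s:
pole (1 + j250·0.004) = 1 + j1 → |·| ≈ 1.4142, ∠ ≈ 45.00°
|G| = 0.004 · 1 / (1.4142) ≈ 0.0028285
Gain = 20 log₁₀(0.0028285) ≈ -50.97 dB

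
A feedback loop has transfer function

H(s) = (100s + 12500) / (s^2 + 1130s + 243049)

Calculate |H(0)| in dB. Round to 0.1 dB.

-25.8 dB

H(0) = 12500 / 243049 ≈ 0.05143
20 log₁₀(0.05143) ≈ -25.78 dB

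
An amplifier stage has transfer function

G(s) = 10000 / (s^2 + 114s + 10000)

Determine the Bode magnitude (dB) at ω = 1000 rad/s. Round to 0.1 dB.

-40.0 dB

At s = jω = j1000:
quadratic: (j1000)² + 114·j1000 + 10000 = -990000 + j114000 → |·| ≈ 9.9654e+05, ∠ ≈ 173.43°
|G| = 10000 / 9.9654e+05 ≈ 0.010035
Gain = 20 log₁₀(0.010035) ≈ -39.97 dB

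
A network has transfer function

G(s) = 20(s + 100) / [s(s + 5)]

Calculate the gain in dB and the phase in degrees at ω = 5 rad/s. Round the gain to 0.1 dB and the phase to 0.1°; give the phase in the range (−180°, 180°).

At s = jω = j5:
zero (s+100): 100 + j5 → |·| = √(100²+5²) = √10025 ≈ 100.12, ∠ = arctan(5/100) ≈ 2.86°
pole (s+5): 5 + j5 → |·| = √(5²+5²) = √50 ≈ 7.0711, ∠ = arctan(5/5) ≈ 45.00°
pole at origin: |s| = 5, ∠ = 90.00° (in denominator)
|G| = 20 · 100.12 / 35.355 ≈ 56.637
Gain = 20 log₁₀(56.637) ≈ 35.06 dB
∠G = 2.86° − 135.00° = -132.14°

35.1 dB, -132.1°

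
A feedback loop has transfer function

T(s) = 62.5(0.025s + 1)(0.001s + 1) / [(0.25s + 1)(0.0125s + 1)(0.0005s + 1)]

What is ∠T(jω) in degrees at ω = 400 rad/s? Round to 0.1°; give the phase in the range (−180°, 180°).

-73.3°

At ω = 400 rad/s:
zero (1 + j400·0.025) = 1 + j10 → |·| ≈ 10.05, ∠ ≈ 84.29°
zero (1 + j400·0.001) = 1 + j0.4 → |·| ≈ 1.077, ∠ ≈ 21.80°
pole (1 + j400·0.25) = 1 + j100 → |·| ≈ 100, ∠ ≈ 89.43°
pole (1 + j400·0.0125) = 1 + j5 → |·| ≈ 5.099, ∠ ≈ 78.69°
pole (1 + j400·0.0005) = 1 + j0.2 → |·| ≈ 1.0198, ∠ ≈ 11.31°
∠T = (84.29° + 21.80°) − (89.43° + 78.69° + 11.31°) = -73.34°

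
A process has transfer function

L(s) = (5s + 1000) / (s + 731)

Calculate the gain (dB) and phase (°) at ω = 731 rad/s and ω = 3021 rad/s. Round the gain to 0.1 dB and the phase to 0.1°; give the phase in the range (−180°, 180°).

ω = 731: 11.3 dB, 29.7°; ω = 3021: 13.8 dB, 9.8°

Substitute s = j731:
Numerator: 5(j731) + 1000 = 1000 + j3655
Denominator: (j731) + 731 = 731 + j731
|N| = √(1000² + 3655²) ≈ 3789.3, ∠N ≈ 74.70°
|D| = √(731² + 731²) ≈ 1033.8, ∠D ≈ 45.00°
|L| = 3789.3 / 1033.8 ≈ 3.6654
Gain = 20 log₁₀(3.6654) ≈ 11.28 dB
∠L = 74.70° − 45.00° = 29.70°

Substitute s = j3021:
Numerator: 5(j3021) + 1000 = 1000 + j15105
Denominator: (j3021) + 731 = 731 + j3021
|N| = √(1000² + 15105²) ≈ 15138, ∠N ≈ 86.21°
|D| = √(731² + 3021²) ≈ 3108.2, ∠D ≈ 76.40°
|L| = 15138 / 3108.2 ≈ 4.8703
Gain = 20 log₁₀(4.8703) ≈ 13.75 dB
∠L = 86.21° − 76.40° = 9.81°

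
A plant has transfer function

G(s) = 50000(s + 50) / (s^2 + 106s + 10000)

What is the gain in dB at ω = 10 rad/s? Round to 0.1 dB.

At s = jω = j10:
zero (s+50): 50 + j10 → |·| = √(50²+10²) = √2600 ≈ 50.99, ∠ = arctan(10/50) ≈ 11.31°
quadratic: (j10)² + 106·j10 + 10000 = 9900 + j1060 → |·| ≈ 9956.6, ∠ ≈ 6.11°
|G| = 50000 · 50.99 / 9956.6 ≈ 256.06
Gain = 20 log₁₀(256.06) ≈ 48.17 dB

48.2 dB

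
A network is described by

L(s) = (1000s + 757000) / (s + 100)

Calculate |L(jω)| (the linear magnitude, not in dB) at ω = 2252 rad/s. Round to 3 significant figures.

1.05e+03

Substitute s = j2252:
Numerator: 1000(j2252) + 757000 = 757000 + j2252000
Denominator: (j2252) + 100 = 100 + j2252
|N| = √(757000² + 2252000²) ≈ 2.3758e+06, ∠N ≈ 71.42°
|D| = √(100² + 2252²) ≈ 2254.2, ∠D ≈ 87.46°
|L| = 2.3758e+06 / 2254.2 ≈ 1053.9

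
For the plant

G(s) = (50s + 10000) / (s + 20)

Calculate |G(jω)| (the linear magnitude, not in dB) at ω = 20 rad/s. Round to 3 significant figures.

355

Substitute s = j20:
Numerator: 50(j20) + 10000 = 10000 + j1000
Denominator: (j20) + 20 = 20 + j20
|N| = √(10000² + 1000²) ≈ 10050, ∠N ≈ 5.71°
|D| = √(20² + 20²) ≈ 28.284, ∠D ≈ 45.00°
|G| = 10050 / 28.284 ≈ 355.32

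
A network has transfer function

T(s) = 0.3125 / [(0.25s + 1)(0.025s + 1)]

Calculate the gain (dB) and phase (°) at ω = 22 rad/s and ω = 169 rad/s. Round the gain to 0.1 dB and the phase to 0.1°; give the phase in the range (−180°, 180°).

ω = 22: -26.2 dB, -108.5°; ω = 169: -55.4 dB, -165.3°

At ω = 22 rad/s:
pole (1 + j22·0.25) = 1 + j5.5 → |·| ≈ 5.5902, ∠ ≈ 79.70°
pole (1 + j22·0.025) = 1 + j0.55 → |·| ≈ 1.1413, ∠ ≈ 28.81°
|T| = 0.3125 · 1 / (5.5902 · 1.1413) ≈ 0.04898
Gain = 20 log₁₀(0.04898) ≈ -26.20 dB
∠T = (0°) − (79.70° + 28.81°) = -108.51°

At ω = 169 rad/s:
pole (1 + j169·0.25) = 1 + j42.25 → |·| ≈ 42.262, ∠ ≈ 88.64°
pole (1 + j169·0.025) = 1 + j4.225 → |·| ≈ 4.3417, ∠ ≈ 76.68°
|T| = 0.3125 · 1 / (42.262 · 4.3417) ≈ 0.0017031
Gain = 20 log₁₀(0.0017031) ≈ -55.38 dB
∠T = (0°) − (88.64° + 76.68°) = -165.32°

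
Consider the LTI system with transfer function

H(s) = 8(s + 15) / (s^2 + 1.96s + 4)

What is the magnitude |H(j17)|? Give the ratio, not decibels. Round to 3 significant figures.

0.632

At s = jω = j17:
zero (s+15): 15 + j17 → |·| = √(15²+17²) = √514 ≈ 22.672, ∠ = arctan(17/15) ≈ 48.58°
quadratic: (j17)² + 1.96·j17 + 4 = -285 + j33.32 → |·| ≈ 286.94, ∠ ≈ 173.33°
|H| = 8 · 22.672 / 286.94 ≈ 0.6321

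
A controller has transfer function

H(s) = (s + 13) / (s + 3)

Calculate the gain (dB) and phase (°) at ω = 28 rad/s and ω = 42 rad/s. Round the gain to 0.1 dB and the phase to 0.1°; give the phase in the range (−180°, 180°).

Substitute s = j28:
Numerator: (j28) + 13 = 13 + j28
Denominator: (j28) + 3 = 3 + j28
|N| = √(13² + 28²) ≈ 30.871, ∠N ≈ 65.10°
|D| = √(3² + 28²) ≈ 28.16, ∠D ≈ 83.88°
|H| = 30.871 / 28.16 ≈ 1.0963
Gain = 20 log₁₀(1.0963) ≈ 0.80 dB
∠H = 65.10° − 83.88° = -18.78°

Substitute s = j42:
Numerator: (j42) + 13 = 13 + j42
Denominator: (j42) + 3 = 3 + j42
|N| = √(13² + 42²) ≈ 43.966, ∠N ≈ 72.80°
|D| = √(3² + 42²) ≈ 42.107, ∠D ≈ 85.91°
|H| = 43.966 / 42.107 ≈ 1.0441
Gain = 20 log₁₀(1.0441) ≈ 0.37 dB
∠H = 72.80° − 85.91° = -13.11°

ω = 28: 0.8 dB, -18.8°; ω = 42: 0.4 dB, -13.1°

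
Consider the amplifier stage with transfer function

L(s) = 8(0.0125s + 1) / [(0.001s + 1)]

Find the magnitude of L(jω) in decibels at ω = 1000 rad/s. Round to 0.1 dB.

37.0 dB

At ω = 1000 rad/s:
zero (1 + j1000·0.0125) = 1 + j12.5 → |·| ≈ 12.54, ∠ ≈ 85.43°
pole (1 + j1000·0.001) = 1 + j1 → |·| ≈ 1.4142, ∠ ≈ 45.00°
|L| = 8 · 12.54 / (1.4142) ≈ 70.938
Gain = 20 log₁₀(70.938) ≈ 37.02 dB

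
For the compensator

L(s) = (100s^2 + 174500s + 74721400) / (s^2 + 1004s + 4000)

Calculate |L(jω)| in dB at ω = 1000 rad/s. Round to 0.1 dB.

Substitute s = j1000:
Numerator: 100(j1000)^2 + 174500(j1000) + 74721400 = -25278600 + j174500000
Denominator: (j1000)^2 + 1004(j1000) + 4000 = -996000 + j1004000
|N| = √(25278600² + 174500000²) ≈ 1.7632e+08, ∠N ≈ 98.24°
|D| = √(996000² + 1004000²) ≈ 1.4142e+06, ∠D ≈ 134.77°
|L| = 1.7632e+08 / 1.4142e+06 ≈ 124.68
Gain = 20 log₁₀(124.68) ≈ 41.92 dB

41.9 dB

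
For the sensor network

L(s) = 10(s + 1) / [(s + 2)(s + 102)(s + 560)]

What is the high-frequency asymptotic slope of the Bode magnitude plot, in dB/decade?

Each pole contributes −20 dB/decade at high frequency; each zero contributes +20 dB/decade.
Net: 1 zero(s) − 3 pole(s) → -40 dB/decade.

-40 dB/decade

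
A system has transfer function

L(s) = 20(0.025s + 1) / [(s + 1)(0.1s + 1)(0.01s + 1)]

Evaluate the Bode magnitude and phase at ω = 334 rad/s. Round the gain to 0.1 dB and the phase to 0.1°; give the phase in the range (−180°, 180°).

-47.3 dB, -168.3°

At ω = 334 rad/s:
zero (1 + j334·0.025) = 1 + j8.35 → |·| ≈ 8.4097, ∠ ≈ 83.17°
pole (1 + j334·1) = 1 + j334 → |·| ≈ 334, ∠ ≈ 89.83°
pole (1 + j334·0.1) = 1 + j33.4 → |·| ≈ 33.415, ∠ ≈ 88.29°
pole (1 + j334·0.01) = 1 + j3.34 → |·| ≈ 3.4865, ∠ ≈ 73.33°
|L| = 20 · 8.4097 / (334 · 33.415 · 3.4865) ≈ 0.0043225
Gain = 20 log₁₀(0.0043225) ≈ -47.29 dB
∠L = (83.17°) − (89.83° + 88.29° + 73.33°) = -168.28°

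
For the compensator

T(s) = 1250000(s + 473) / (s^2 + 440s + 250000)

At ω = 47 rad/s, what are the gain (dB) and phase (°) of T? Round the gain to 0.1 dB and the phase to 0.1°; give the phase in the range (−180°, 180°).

67.6 dB, 0.9°

At s = jω = j47:
zero (s+473): 473 + j47 → |·| = √(473²+47²) = √225938 ≈ 475.33, ∠ = arctan(47/473) ≈ 5.67°
quadratic: (j47)² + 440·j47 + 250000 = 247791 + j20680 → |·| ≈ 2.4865e+05, ∠ ≈ 4.77°
|T| = 1250000 · 475.33 / 2.4865e+05 ≈ 2389.6
Gain = 20 log₁₀(2389.6) ≈ 67.57 dB
∠T = 5.67° − 4.77° = 0.90°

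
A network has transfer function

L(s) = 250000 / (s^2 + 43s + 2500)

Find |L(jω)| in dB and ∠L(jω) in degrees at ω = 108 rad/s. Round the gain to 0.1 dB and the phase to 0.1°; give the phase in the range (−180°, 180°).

27.7 dB, -153.1°

At s = jω = j108:
quadratic: (j108)² + 43·j108 + 2500 = -9164 + j4644 → |·| ≈ 10274, ∠ ≈ 153.13°
|L| = 250000 / 10274 ≈ 24.333
Gain = 20 log₁₀(24.333) ≈ 27.72 dB
∠L = 0.00° − 153.13° = -153.13°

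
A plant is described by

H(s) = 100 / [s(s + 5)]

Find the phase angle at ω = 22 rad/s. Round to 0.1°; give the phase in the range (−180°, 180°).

-167.2°

At s = jω = j22:
pole (s+5): 5 + j22 → |·| = √(5²+22²) = √509 ≈ 22.561, ∠ = arctan(22/5) ≈ 77.20°
pole at origin: |s| = 22, ∠ = 90.00° (in denominator)
∠H = 0.00° − 167.20° = -167.20°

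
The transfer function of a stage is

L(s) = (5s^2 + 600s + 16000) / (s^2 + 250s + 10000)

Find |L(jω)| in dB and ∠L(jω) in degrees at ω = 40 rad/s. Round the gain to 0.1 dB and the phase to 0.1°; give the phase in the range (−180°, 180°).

Substitute s = j40:
Numerator: 5(j40)^2 + 600(j40) + 16000 = 8000 + j24000
Denominator: (j40)^2 + 250(j40) + 10000 = 8400 + j10000
|N| = √(8000² + 24000²) ≈ 25298, ∠N ≈ 71.57°
|D| = √(8400² + 10000²) ≈ 13060, ∠D ≈ 49.97°
|L| = 25298 / 13060 ≈ 1.9371
Gain = 20 log₁₀(1.9371) ≈ 5.74 dB
∠L = 71.57° − 49.97° = 21.60°

5.7 dB, 21.6°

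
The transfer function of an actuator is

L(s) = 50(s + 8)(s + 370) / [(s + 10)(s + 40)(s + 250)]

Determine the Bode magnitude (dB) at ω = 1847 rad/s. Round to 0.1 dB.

-31.3 dB

At s = jω = j1847:
zero (s+8): 8 + j1847 → |·| = √(8²+1847²) = √3411473 ≈ 1847, ∠ = arctan(1847/8) ≈ 89.75°
zero (s+370): 370 + j1847 → |·| = √(370²+1847²) = √3548309 ≈ 1883.7, ∠ = arctan(1847/370) ≈ 78.67°
pole (s+10): 10 + j1847 → |·| = √(10²+1847²) = √3411509 ≈ 1847, ∠ = arctan(1847/10) ≈ 89.69°
pole (s+40): 40 + j1847 → |·| = √(40²+1847²) = √3413009 ≈ 1847.4, ∠ = arctan(1847/40) ≈ 88.76°
pole (s+250): 250 + j1847 → |·| = √(250²+1847²) = √3473909 ≈ 1863.8, ∠ = arctan(1847/250) ≈ 82.29°
|L| = 50 · 3.4792e+06 / 6.3596e+09 ≈ 0.027354
Gain = 20 log₁₀(0.027354) ≈ -31.26 dB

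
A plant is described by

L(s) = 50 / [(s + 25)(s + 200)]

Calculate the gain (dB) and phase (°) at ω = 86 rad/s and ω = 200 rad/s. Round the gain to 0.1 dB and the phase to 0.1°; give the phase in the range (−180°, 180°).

At s = jω = j86:
pole (s+25): 25 + j86 → |·| = √(25²+86²) = √8021 ≈ 89.56, ∠ = arctan(86/25) ≈ 73.79°
pole (s+200): 200 + j86 → |·| = √(200²+86²) = √47396 ≈ 217.71, ∠ = arctan(86/200) ≈ 23.27°
|L| = 50 / 19498 ≈ 0.0025644
Gain = 20 log₁₀(0.0025644) ≈ -51.82 dB
∠L = 0.00° − 97.06° = -97.06°

At s = jω = j200:
pole (s+25): 25 + j200 → |·| = √(25²+200²) = √40625 ≈ 201.56, ∠ = arctan(200/25) ≈ 82.87°
pole (s+200): 200 + j200 → |·| = √(200²+200²) = √80000 ≈ 282.84, ∠ = arctan(200/200) ≈ 45.00°
|L| = 50 / 57009 ≈ 0.00087705
Gain = 20 log₁₀(0.00087705) ≈ -61.14 dB
∠L = 0.00° − 127.87° = -127.87°

ω = 86: -51.8 dB, -97.1°; ω = 200: -61.1 dB, -127.9°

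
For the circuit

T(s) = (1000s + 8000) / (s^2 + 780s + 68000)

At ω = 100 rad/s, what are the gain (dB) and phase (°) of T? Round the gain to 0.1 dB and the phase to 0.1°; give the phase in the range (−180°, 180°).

Substitute s = j100:
Numerator: 1000(j100) + 8000 = 8000 + j100000
Denominator: (j100)^2 + 780(j100) + 68000 = 58000 + j78000
|N| = √(8000² + 100000²) ≈ 1.0032e+05, ∠N ≈ 85.43°
|D| = √(58000² + 78000²) ≈ 97201, ∠D ≈ 53.37°
|T| = 1.0032e+05 / 97201 ≈ 1.0321
Gain = 20 log₁₀(1.0321) ≈ 0.27 dB
∠T = 85.43° − 53.37° = 32.06°

0.3 dB, 32.1°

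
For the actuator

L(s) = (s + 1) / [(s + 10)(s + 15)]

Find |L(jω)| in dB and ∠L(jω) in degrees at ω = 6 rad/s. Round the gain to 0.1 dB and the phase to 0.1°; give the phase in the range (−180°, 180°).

At s = jω = j6:
zero (s+1): 1 + j6 → |·| = √(1²+6²) = √37 ≈ 6.0828, ∠ = arctan(6/1) ≈ 80.54°
pole (s+10): 10 + j6 → |·| = √(10²+6²) = √136 ≈ 11.662, ∠ = arctan(6/10) ≈ 30.96°
pole (s+15): 15 + j6 → |·| = √(15²+6²) = √261 ≈ 16.155, ∠ = arctan(6/15) ≈ 21.80°
|L| = 1 · 6.0828 / 188.4 ≈ 0.032287
Gain = 20 log₁₀(0.032287) ≈ -29.82 dB
∠L = 80.54° − 52.76° = 27.78°

-29.8 dB, 27.8°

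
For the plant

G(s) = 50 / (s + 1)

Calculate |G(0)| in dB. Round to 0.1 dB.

G(0) = 50 / (1) = 50
20 log₁₀(50) ≈ 33.98 dB

34.0 dB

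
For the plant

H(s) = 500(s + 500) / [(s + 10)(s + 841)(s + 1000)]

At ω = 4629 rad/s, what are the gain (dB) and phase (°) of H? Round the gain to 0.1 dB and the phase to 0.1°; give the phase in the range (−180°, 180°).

-92.9 dB, -163.6°

At s = jω = j4629:
zero (s+500): 500 + j4629 → |·| = √(500²+4629²) = √21677641 ≈ 4655.9, ∠ = arctan(4629/500) ≈ 83.84°
pole (s+10): 10 + j4629 → |·| = √(10²+4629²) = √21427741 ≈ 4629, ∠ = arctan(4629/10) ≈ 89.88°
pole (s+841): 841 + j4629 → |·| = √(841²+4629²) = √22134922 ≈ 4704.8, ∠ = arctan(4629/841) ≈ 79.70°
pole (s+1000): 1000 + j4629 → |·| = √(1000²+4629²) = √22427641 ≈ 4735.8, ∠ = arctan(4629/1000) ≈ 77.81°
|H| = 500 · 4655.9 / 1.0314e+11 ≈ 2.2571e-05
Gain = 20 log₁₀(2.2571e-05) ≈ -92.93 dB
∠H = 83.84° − 247.39° = -163.55°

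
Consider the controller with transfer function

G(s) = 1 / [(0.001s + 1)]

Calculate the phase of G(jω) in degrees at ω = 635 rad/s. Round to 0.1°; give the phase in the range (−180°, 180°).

At ω = 635 rad/s:
pole (1 + j635·0.001) = 1 + j0.635 → |·| ≈ 1.1846, ∠ ≈ 32.42°
∠G = (0°) − (32.42°) = -32.42°

-32.4°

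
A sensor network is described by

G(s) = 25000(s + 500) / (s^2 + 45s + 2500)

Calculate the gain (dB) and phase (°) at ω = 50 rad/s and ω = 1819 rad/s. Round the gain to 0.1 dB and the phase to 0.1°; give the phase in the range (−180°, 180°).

At s = jω = j50:
zero (s+500): 500 + j50 → |·| = √(500²+50²) = √252500 ≈ 502.49, ∠ = arctan(50/500) ≈ 5.71°
quadratic: (j50)² + 45·j50 + 2500 = 0 + j2250 → |·| ≈ 2250, ∠ ≈ 90.00°
|G| = 25000 · 502.49 / 2250 ≈ 5583.2
Gain = 20 log₁₀(5583.2) ≈ 74.94 dB
∠G = 5.71° − 90.00° = -84.29°

At s = jω = j1819:
zero (s+500): 500 + j1819 → |·| = √(500²+1819²) = √3558761 ≈ 1886.5, ∠ = arctan(1819/500) ≈ 74.63°
quadratic: (j1819)² + 45·j1819 + 2500 = -3306261 + j81855 → |·| ≈ 3.3073e+06, ∠ ≈ 178.58°
|G| = 25000 · 1886.5 / 3.3073e+06 ≈ 14.26
Gain = 20 log₁₀(14.26) ≈ 23.08 dB
∠G = 74.63° − 178.58° = -103.95°

ω = 50: 74.9 dB, -84.3°; ω = 1819: 23.1 dB, -104.0°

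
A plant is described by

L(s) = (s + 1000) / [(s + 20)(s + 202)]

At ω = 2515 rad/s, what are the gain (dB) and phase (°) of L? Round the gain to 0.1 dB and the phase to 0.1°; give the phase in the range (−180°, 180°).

-67.4 dB, -106.6°

At s = jω = j2515:
zero (s+1000): 1000 + j2515 → |·| = √(1000²+2515²) = √7325225 ≈ 2706.5, ∠ = arctan(2515/1000) ≈ 68.32°
pole (s+20): 20 + j2515 → |·| = √(20²+2515²) = √6325625 ≈ 2515.1, ∠ = arctan(2515/20) ≈ 89.54°
pole (s+202): 202 + j2515 → |·| = √(202²+2515²) = √6366029 ≈ 2523.1, ∠ = arctan(2515/202) ≈ 85.41°
|L| = 1 · 2706.5 / 6.3458e+06 ≈ 0.0004265
Gain = 20 log₁₀(0.0004265) ≈ -67.40 dB
∠L = 68.32° − 174.95° = -106.63°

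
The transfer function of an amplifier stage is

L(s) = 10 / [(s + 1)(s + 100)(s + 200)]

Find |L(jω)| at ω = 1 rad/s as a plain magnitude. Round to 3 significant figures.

0.000354

At s = jω = j1:
pole (s+1): 1 + j1 → |·| = √(1²+1²) = √2 ≈ 1.4142, ∠ = arctan(1/1) ≈ 45.00°
pole (s+100): 100 + j1 → |·| = √(100²+1²) = √10001 ≈ 100, ∠ = arctan(1/100) ≈ 0.57°
pole (s+200): 200 + j1 → |·| = √(200²+1²) = √40001 ≈ 200, ∠ = arctan(1/200) ≈ 0.29°
|L| = 10 / 28284 ≈ 0.00035356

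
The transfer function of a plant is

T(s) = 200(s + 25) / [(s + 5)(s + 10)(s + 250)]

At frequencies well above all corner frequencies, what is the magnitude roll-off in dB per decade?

-40 dB/decade

Each pole contributes −20 dB/decade at high frequency; each zero contributes +20 dB/decade.
Net: 1 zero(s) − 3 pole(s) → -40 dB/decade.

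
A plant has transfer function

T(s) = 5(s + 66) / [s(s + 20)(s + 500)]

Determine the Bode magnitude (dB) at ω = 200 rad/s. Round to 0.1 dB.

At s = jω = j200:
zero (s+66): 66 + j200 → |·| = √(66²+200²) = √44356 ≈ 210.61, ∠ = arctan(200/66) ≈ 71.74°
pole (s+20): 20 + j200 → |·| = √(20²+200²) = √40400 ≈ 201, ∠ = arctan(200/20) ≈ 84.29°
pole (s+500): 500 + j200 → |·| = √(500²+200²) = √290000 ≈ 538.52, ∠ = arctan(200/500) ≈ 21.80°
pole at origin: |s| = 200, ∠ = 90.00° (in denominator)
|T| = 5 · 210.61 / 2.1649e+07 ≈ 4.8642e-05
Gain = 20 log₁₀(4.8642e-05) ≈ -86.26 dB

-86.3 dB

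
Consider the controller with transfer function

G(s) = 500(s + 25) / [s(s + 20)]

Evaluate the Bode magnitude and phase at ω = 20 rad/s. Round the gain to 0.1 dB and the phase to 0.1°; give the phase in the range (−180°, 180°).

29.0 dB, -96.3°

At s = jω = j20:
zero (s+25): 25 + j20 → |·| = √(25²+20²) = √1025 ≈ 32.016, ∠ = arctan(20/25) ≈ 38.66°
pole (s+20): 20 + j20 → |·| = √(20²+20²) = √800 ≈ 28.284, ∠ = arctan(20/20) ≈ 45.00°
pole at origin: |s| = 20, ∠ = 90.00° (in denominator)
|G| = 500 · 32.016 / 565.68 ≈ 28.299
Gain = 20 log₁₀(28.299) ≈ 29.04 dB
∠G = 38.66° − 135.00° = -96.34°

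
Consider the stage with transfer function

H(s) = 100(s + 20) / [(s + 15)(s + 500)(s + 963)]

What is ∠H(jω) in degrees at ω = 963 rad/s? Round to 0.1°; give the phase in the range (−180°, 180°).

-107.9°

At s = jω = j963:
zero (s+20): 20 + j963 → |·| = √(20²+963²) = √927769 ≈ 963.21, ∠ = arctan(963/20) ≈ 88.81°
pole (s+15): 15 + j963 → |·| = √(15²+963²) = √927594 ≈ 963.12, ∠ = arctan(963/15) ≈ 89.11°
pole (s+500): 500 + j963 → |·| = √(500²+963²) = √1177369 ≈ 1085.1, ∠ = arctan(963/500) ≈ 62.56°
pole (s+963): 963 + j963 → |·| = √(963²+963²) = √1854738 ≈ 1361.9, ∠ = arctan(963/963) ≈ 45.00°
∠H = 88.81° − 196.67° = -107.86°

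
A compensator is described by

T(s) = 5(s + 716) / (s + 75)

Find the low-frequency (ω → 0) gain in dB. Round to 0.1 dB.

33.6 dB

T(0) = 5·716 / (75) ≈ 47.733
20 log₁₀(47.733) ≈ 33.58 dB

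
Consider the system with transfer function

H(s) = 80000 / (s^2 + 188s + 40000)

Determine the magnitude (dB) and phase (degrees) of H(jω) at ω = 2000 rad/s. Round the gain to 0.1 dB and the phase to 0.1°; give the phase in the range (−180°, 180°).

At s = jω = j2000:
quadratic: (j2000)² + 188·j2000 + 40000 = -3960000 + j376000 → |·| ≈ 3.9778e+06, ∠ ≈ 174.58°
|H| = 80000 / 3.9778e+06 ≈ 0.020112
Gain = 20 log₁₀(0.020112) ≈ -33.93 dB
∠H = 0.00° − 174.58° = -174.58°

-33.9 dB, -174.6°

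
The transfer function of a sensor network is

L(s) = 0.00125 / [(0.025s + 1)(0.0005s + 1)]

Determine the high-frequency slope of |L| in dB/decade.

Each pole contributes −20 dB/decade at high frequency; each zero contributes +20 dB/decade.
Net: 0 zero(s) − 2 pole(s) → -40 dB/decade.

-40 dB/decade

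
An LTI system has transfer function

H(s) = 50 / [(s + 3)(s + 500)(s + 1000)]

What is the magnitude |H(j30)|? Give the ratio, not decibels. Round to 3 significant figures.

At s = jω = j30:
pole (s+3): 3 + j30 → |·| = √(3²+30²) = √909 ≈ 30.15, ∠ = arctan(30/3) ≈ 84.29°
pole (s+500): 500 + j30 → |·| = √(500²+30²) = √250900 ≈ 500.9, ∠ = arctan(30/500) ≈ 3.43°
pole (s+1000): 1000 + j30 → |·| = √(1000²+30²) = √1000900 ≈ 1000.4, ∠ = arctan(30/1000) ≈ 1.72°
|H| = 50 / 1.5108e+07 ≈ 3.3095e-06

3.31e-06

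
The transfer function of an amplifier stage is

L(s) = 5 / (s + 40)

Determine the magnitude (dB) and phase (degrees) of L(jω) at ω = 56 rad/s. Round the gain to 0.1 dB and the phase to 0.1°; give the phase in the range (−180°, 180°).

-22.8 dB, -54.5°

At s = jω = j56:
pole (s+40): 40 + j56 → |·| = √(40²+56²) = √4736 ≈ 68.819, ∠ = arctan(56/40) ≈ 54.46°
|L| = 5 / 68.819 ≈ 0.072654
Gain = 20 log₁₀(0.072654) ≈ -22.77 dB
∠L = 0.00° − 54.46° = -54.46°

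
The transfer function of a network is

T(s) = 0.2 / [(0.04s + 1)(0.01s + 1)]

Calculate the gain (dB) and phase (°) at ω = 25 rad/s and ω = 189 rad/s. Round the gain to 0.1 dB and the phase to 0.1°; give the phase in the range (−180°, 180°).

At ω = 25 rad/s:
pole (1 + j25·0.04) = 1 + j1 → |·| ≈ 1.4142, ∠ ≈ 45.00°
pole (1 + j25·0.01) = 1 + j0.25 → |·| ≈ 1.0308, ∠ ≈ 14.04°
|T| = 0.2 · 1 / (1.4142 · 1.0308) ≈ 0.1372
Gain = 20 log₁₀(0.1372) ≈ -17.25 dB
∠T = (0°) − (45.00° + 14.04°) = -59.04°

At ω = 189 rad/s:
pole (1 + j189·0.04) = 1 + j7.56 → |·| ≈ 7.6259, ∠ ≈ 82.46°
pole (1 + j189·0.01) = 1 + j1.89 → |·| ≈ 2.1382, ∠ ≈ 62.12°
|T| = 0.2 · 1 / (7.6259 · 2.1382) ≈ 0.012266
Gain = 20 log₁₀(0.012266) ≈ -38.23 dB
∠T = (0°) − (82.46° + 62.12°) = -144.58°

ω = 25: -17.3 dB, -59.0°; ω = 189: -38.2 dB, -144.6°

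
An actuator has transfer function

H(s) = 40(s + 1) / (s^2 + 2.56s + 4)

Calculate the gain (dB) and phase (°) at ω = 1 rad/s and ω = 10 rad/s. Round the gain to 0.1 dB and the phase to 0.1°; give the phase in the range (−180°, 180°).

ω = 1: 23.1 dB, 4.5°; ω = 10: 12.1 dB, -80.8°

At s = jω = j1:
zero (s+1): 1 + j1 → |·| = √(1²+1²) = √2 ≈ 1.4142, ∠ = arctan(1/1) ≈ 45.00°
quadratic: (j1)² + 2.56·j1 + 4 = 3 + j2.56 → |·| ≈ 3.9438, ∠ ≈ 40.48°
|H| = 40 · 1.4142 / 3.9438 ≈ 14.344
Gain = 20 log₁₀(14.344) ≈ 23.13 dB
∠H = 45.00° − 40.48° = 4.52°

At s = jω = j10:
zero (s+1): 1 + j10 → |·| = √(1²+10²) = √101 ≈ 10.05, ∠ = arctan(10/1) ≈ 84.29°
quadratic: (j10)² + 2.56·j10 + 4 = -96 + j25.6 → |·| ≈ 99.355, ∠ ≈ 165.07°
|H| = 40 · 10.05 / 99.355 ≈ 4.0461
Gain = 20 log₁₀(4.0461) ≈ 12.14 dB
∠H = 84.29° − 165.07° = -80.78°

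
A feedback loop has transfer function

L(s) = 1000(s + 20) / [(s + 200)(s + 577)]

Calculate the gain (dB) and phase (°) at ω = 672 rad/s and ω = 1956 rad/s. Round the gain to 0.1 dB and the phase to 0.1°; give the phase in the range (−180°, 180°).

At s = jω = j672:
zero (s+20): 20 + j672 → |·| = √(20²+672²) = √451984 ≈ 672.3, ∠ = arctan(672/20) ≈ 88.30°
pole (s+200): 200 + j672 → |·| = √(200²+672²) = √491584 ≈ 701.13, ∠ = arctan(672/200) ≈ 73.43°
pole (s+577): 577 + j672 → |·| = √(577²+672²) = √784513 ≈ 885.73, ∠ = arctan(672/577) ≈ 49.35°
|L| = 1000 · 672.3 / 6.2101e+05 ≈ 1.0826
Gain = 20 log₁₀(1.0826) ≈ 0.69 dB
∠L = 88.30° − 122.78° = -34.48°

At s = jω = j1956:
zero (s+20): 20 + j1956 → |·| = √(20²+1956²) = √3826336 ≈ 1956.1, ∠ = arctan(1956/20) ≈ 89.41°
pole (s+200): 200 + j1956 → |·| = √(200²+1956²) = √3865936 ≈ 1966.2, ∠ = arctan(1956/200) ≈ 84.16°
pole (s+577): 577 + j1956 → |·| = √(577²+1956²) = √4158865 ≈ 2039.3, ∠ = arctan(1956/577) ≈ 73.56°
|L| = 1000 · 1956.1 / 4.0097e+06 ≈ 0.48784
Gain = 20 log₁₀(0.48784) ≈ -6.23 dB
∠L = 89.41° − 157.72° = -68.31°

ω = 672: 0.7 dB, -34.5°; ω = 1956: -6.2 dB, -68.3°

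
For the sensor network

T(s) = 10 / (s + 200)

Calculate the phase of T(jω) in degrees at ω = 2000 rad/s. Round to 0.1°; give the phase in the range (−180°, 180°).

-84.3°

Substitute s = j2000:
Numerator: 10 = 10 + j0
Denominator: (j2000) + 200 = 200 + j2000
|N| = √(10² + 0²) ≈ 10, ∠N ≈ 0.00°
|D| = √(200² + 2000²) ≈ 2010, ∠D ≈ 84.29°
∠T = 0.00° − 84.29° = -84.29°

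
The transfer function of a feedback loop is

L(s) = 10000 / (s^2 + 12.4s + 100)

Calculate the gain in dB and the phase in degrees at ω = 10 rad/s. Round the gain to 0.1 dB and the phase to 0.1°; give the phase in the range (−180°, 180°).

At s = jω = j10:
quadratic: (j10)² + 12.4·j10 + 100 = 0 + j124 → |·| ≈ 124, ∠ ≈ 90.00°
|L| = 10000 / 124 ≈ 80.645
Gain = 20 log₁₀(80.645) ≈ 38.13 dB
∠L = 0.00° − 90.00° = -90.00°

38.1 dB, -90.0°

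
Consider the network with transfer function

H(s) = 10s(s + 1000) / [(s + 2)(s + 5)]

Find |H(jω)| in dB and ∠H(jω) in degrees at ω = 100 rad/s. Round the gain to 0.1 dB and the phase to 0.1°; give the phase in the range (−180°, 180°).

40.0 dB, -80.3°

At s = jω = j100:
zero (s+1000): 1000 + j100 → |·| = √(1000²+100²) = √1010000 ≈ 1005, ∠ = arctan(100/1000) ≈ 5.71°
zero at origin: s = j100 → |·| = 100, ∠ = 90.00°
pole (s+2): 2 + j100 → |·| = √(2²+100²) = √10004 ≈ 100.02, ∠ = arctan(100/2) ≈ 88.85°
pole (s+5): 5 + j100 → |·| = √(5²+100²) = √10025 ≈ 100.12, ∠ = arctan(100/5) ≈ 87.14°
|H| = 10 · 1.005e+05 / 10014 ≈ 100.36
Gain = 20 log₁₀(100.36) ≈ 40.03 dB
∠H = 95.71° − 175.99° = -80.28°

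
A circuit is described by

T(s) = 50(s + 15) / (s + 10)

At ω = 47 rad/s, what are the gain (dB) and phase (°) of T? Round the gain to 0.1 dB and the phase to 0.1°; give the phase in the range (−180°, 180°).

34.2 dB, -5.7°

At s = jω = j47:
zero (s+15): 15 + j47 → |·| = √(15²+47²) = √2434 ≈ 49.336, ∠ = arctan(47/15) ≈ 72.30°
pole (s+10): 10 + j47 → |·| = √(10²+47²) = √2309 ≈ 48.052, ∠ = arctan(47/10) ≈ 77.99°
|T| = 50 · 49.336 / 48.052 ≈ 51.336
Gain = 20 log₁₀(51.336) ≈ 34.21 dB
∠T = 72.30° − 77.99° = -5.69°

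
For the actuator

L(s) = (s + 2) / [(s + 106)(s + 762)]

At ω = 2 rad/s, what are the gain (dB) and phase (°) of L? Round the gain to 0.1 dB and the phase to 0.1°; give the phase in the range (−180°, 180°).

At s = jω = j2:
zero (s+2): 2 + j2 → |·| = √(2²+2²) = √8 ≈ 2.8284, ∠ = arctan(2/2) ≈ 45.00°
pole (s+106): 106 + j2 → |·| = √(106²+2²) = √11240 ≈ 106.02, ∠ = arctan(2/106) ≈ 1.08°
pole (s+762): 762 + j2 → |·| = √(762²+2²) = √580648 ≈ 762, ∠ = arctan(2/762) ≈ 0.15°
|L| = 1 · 2.8284 / 80787 ≈ 3.5011e-05
Gain = 20 log₁₀(3.5011e-05) ≈ -89.12 dB
∠L = 45.00° − 1.23° = 43.77°

-89.1 dB, 43.8°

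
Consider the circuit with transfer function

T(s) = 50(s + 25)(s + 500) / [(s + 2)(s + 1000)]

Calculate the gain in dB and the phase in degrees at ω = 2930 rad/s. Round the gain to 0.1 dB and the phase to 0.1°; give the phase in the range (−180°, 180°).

33.6 dB, 8.7°

At s = jω = j2930:
zero (s+25): 25 + j2930 → |·| = √(25²+2930²) = √8585525 ≈ 2930.1, ∠ = arctan(2930/25) ≈ 89.51°
zero (s+500): 500 + j2930 → |·| = √(500²+2930²) = √8834900 ≈ 2972.4, ∠ = arctan(2930/500) ≈ 80.32°
pole (s+2): 2 + j2930 → |·| = √(2²+2930²) = √8584904 ≈ 2930, ∠ = arctan(2930/2) ≈ 89.96°
pole (s+1000): 1000 + j2930 → |·| = √(1000²+2930²) = √9584900 ≈ 3095.9, ∠ = arctan(2930/1000) ≈ 71.16°
|T| = 50 · 8.7094e+06 / 9.071e+06 ≈ 48.007
Gain = 20 log₁₀(48.007) ≈ 33.63 dB
∠T = 169.83° − 161.12° = 8.71°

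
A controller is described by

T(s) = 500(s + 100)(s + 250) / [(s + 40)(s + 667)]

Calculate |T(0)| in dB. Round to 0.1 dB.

53.4 dB

T(0) = 500·100·250 / (40·667) ≈ 468.52
20 log₁₀(468.52) ≈ 53.41 dB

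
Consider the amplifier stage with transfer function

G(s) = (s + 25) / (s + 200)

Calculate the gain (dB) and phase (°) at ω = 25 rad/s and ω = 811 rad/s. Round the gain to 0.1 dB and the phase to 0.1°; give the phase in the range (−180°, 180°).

ω = 25: -15.1 dB, 37.9°; ω = 811: -0.3 dB, 12.1°

At s = jω = j25:
zero (s+25): 25 + j25 → |·| = √(25²+25²) = √1250 ≈ 35.355, ∠ = arctan(25/25) ≈ 45.00°
pole (s+200): 200 + j25 → |·| = √(200²+25²) = √40625 ≈ 201.56, ∠ = arctan(25/200) ≈ 7.13°
|G| = 1 · 35.355 / 201.56 ≈ 0.17541
Gain = 20 log₁₀(0.17541) ≈ -15.12 dB
∠G = 45.00° − 7.13° = 37.87°

At s = jω = j811:
zero (s+25): 25 + j811 → |·| = √(25²+811²) = √658346 ≈ 811.39, ∠ = arctan(811/25) ≈ 88.23°
pole (s+200): 200 + j811 → |·| = √(200²+811²) = √697721 ≈ 835.3, ∠ = arctan(811/200) ≈ 76.15°
|G| = 1 · 811.39 / 835.3 ≈ 0.97138
Gain = 20 log₁₀(0.97138) ≈ -0.25 dB
∠G = 88.23° − 76.15° = 12.08°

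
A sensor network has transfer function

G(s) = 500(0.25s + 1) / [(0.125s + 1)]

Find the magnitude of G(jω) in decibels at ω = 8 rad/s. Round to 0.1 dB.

58.0 dB

At ω = 8 rad/s:
zero (1 + j8·0.25) = 1 + j2 → |·| ≈ 2.2361, ∠ ≈ 63.43°
pole (1 + j8·0.125) = 1 + j1 → |·| ≈ 1.4142, ∠ ≈ 45.00°
|G| = 500 · 2.2361 / (1.4142) ≈ 790.59
Gain = 20 log₁₀(790.59) ≈ 57.96 dB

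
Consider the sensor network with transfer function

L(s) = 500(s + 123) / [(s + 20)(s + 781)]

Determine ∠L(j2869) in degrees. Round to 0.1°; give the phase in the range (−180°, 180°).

-76.8°

At s = jω = j2869:
zero (s+123): 123 + j2869 → |·| = √(123²+2869²) = √8246290 ≈ 2871.6, ∠ = arctan(2869/123) ≈ 87.55°
pole (s+20): 20 + j2869 → |·| = √(20²+2869²) = √8231561 ≈ 2869.1, ∠ = arctan(2869/20) ≈ 89.60°
pole (s+781): 781 + j2869 → |·| = √(781²+2869²) = √8841122 ≈ 2973.4, ∠ = arctan(2869/781) ≈ 74.77°
∠L = 87.55° − 164.37° = -76.82°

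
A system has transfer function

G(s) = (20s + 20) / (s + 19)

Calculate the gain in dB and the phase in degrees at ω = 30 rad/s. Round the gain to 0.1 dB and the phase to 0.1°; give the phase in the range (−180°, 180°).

24.6 dB, 30.4°

Substitute s = j30:
Numerator: 20(j30) + 20 = 20 + j600
Denominator: (j30) + 19 = 19 + j30
|N| = √(20² + 600²) ≈ 600.33, ∠N ≈ 88.09°
|D| = √(19² + 30²) ≈ 35.511, ∠D ≈ 57.65°
|G| = 600.33 / 35.511 ≈ 16.905
Gain = 20 log₁₀(16.905) ≈ 24.56 dB
∠G = 88.09° − 57.65° = 30.44°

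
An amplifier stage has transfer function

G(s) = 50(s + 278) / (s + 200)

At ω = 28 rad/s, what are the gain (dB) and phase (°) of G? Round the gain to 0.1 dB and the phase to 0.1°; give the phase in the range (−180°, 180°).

36.8 dB, -2.2°

At s = jω = j28:
zero (s+278): 278 + j28 → |·| = √(278²+28²) = √78068 ≈ 279.41, ∠ = arctan(28/278) ≈ 5.75°
pole (s+200): 200 + j28 → |·| = √(200²+28²) = √40784 ≈ 201.95, ∠ = arctan(28/200) ≈ 7.97°
|G| = 50 · 279.41 / 201.95 ≈ 69.178
Gain = 20 log₁₀(69.178) ≈ 36.80 dB
∠G = 5.75° − 7.97° = -2.22°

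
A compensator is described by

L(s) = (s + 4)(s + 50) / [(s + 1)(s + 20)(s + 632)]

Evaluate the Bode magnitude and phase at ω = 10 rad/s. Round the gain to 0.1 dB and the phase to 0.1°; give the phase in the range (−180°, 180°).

At s = jω = j10:
zero (s+4): 4 + j10 → |·| = √(4²+10²) = √116 ≈ 10.77, ∠ = arctan(10/4) ≈ 68.20°
zero (s+50): 50 + j10 → |·| = √(50²+10²) = √2600 ≈ 50.99, ∠ = arctan(10/50) ≈ 11.31°
pole (s+1): 1 + j10 → |·| = √(1²+10²) = √101 ≈ 10.05, ∠ = arctan(10/1) ≈ 84.29°
pole (s+20): 20 + j10 → |·| = √(20²+10²) = √500 ≈ 22.361, ∠ = arctan(10/20) ≈ 26.57°
pole (s+632): 632 + j10 → |·| = √(632²+10²) = √399524 ≈ 632.08, ∠ = arctan(10/632) ≈ 0.91°
|L| = 1 · 549.16 / 1.4205e+05 ≈ 0.003866
Gain = 20 log₁₀(0.003866) ≈ -48.25 dB
∠L = 79.51° − 111.77° = -32.26°

-48.3 dB, -32.3°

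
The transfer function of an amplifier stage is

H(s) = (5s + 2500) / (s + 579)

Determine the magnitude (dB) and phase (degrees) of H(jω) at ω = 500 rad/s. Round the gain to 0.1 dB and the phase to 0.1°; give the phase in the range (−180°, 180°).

13.3 dB, 4.2°

Substitute s = j500:
Numerator: 5(j500) + 2500 = 2500 + j2500
Denominator: (j500) + 579 = 579 + j500
|N| = √(2500² + 2500²) ≈ 3535.5, ∠N ≈ 45.00°
|D| = √(579² + 500²) ≈ 765.01, ∠D ≈ 40.81°
|H| = 3535.5 / 765.01 ≈ 4.6215
Gain = 20 log₁₀(4.6215) ≈ 13.30 dB
∠H = 45.00° − 40.81° = 4.19°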